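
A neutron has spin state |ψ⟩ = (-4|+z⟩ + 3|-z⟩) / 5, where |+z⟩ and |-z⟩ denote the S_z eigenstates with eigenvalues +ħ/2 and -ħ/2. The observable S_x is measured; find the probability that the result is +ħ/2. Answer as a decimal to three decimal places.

|+x⟩ = (|+z⟩ + |-z⟩)/√2, so ⟨+x|ψ⟩ = (-1) / (√2·5).
P = |-1|² / 50 = 1/50.

0.020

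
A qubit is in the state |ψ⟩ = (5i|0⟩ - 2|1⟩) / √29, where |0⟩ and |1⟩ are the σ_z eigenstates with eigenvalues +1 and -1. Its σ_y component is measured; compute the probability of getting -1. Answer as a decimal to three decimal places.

0.155

|-y⟩ = (|0⟩ - i|1⟩)/√2, so ⟨-y|ψ⟩ = (3i) / (√2·√29).
P = |3i|² / 58 = 9/58.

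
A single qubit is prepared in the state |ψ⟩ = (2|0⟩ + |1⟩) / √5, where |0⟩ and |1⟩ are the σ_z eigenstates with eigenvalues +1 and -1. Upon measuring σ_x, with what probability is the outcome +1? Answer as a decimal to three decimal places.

0.900

|+x⟩ = (|0⟩ + |1⟩)/√2, so ⟨+x|ψ⟩ = (3) / (√2·√5).
P = |3|² / 10 = 9/10.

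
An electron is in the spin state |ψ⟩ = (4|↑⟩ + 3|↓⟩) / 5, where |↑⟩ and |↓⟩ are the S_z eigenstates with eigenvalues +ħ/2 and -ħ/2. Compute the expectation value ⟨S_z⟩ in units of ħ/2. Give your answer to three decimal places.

⟨σ_z⟩ = |a|² - |b|² divided by |a|²+|b|², with a, b the |↑⟩, |↓⟩ amplitudes.
= (16 - 9)/25 = 7/25.
⟨S_z⟩ = (ħ/2)·⟨σ_z⟩.

0.280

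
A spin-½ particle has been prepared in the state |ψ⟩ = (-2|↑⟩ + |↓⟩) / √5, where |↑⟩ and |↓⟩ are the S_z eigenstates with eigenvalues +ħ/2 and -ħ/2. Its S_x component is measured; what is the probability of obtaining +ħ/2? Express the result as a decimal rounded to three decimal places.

|+x⟩ = (|↑⟩ + |↓⟩)/√2, so ⟨+x|ψ⟩ = (-1) / (√2·√5).
P = |-1|² / 10 = 1/10.

0.100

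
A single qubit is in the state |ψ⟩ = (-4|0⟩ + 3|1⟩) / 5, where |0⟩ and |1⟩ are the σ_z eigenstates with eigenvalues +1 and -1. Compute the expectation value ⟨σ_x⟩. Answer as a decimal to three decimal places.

⟨σ_x⟩ = 2 Re(a* b)/(|a|²+|b|²) with a = -4, b = 3.
a* b = -12, so ⟨σ_x⟩ = -24/25.

-0.960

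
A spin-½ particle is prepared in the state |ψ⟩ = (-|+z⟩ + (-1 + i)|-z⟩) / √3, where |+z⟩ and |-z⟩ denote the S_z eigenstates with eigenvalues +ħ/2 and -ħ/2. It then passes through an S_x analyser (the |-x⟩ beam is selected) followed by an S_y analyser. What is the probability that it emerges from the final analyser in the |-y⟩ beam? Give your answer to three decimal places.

First analyser (S_x): P(|-x⟩) = |⟨-x|ψ⟩|² = 1/6.
After stage 1 the state is |-x⟩; P(|-y⟩) = |⟨-y|-x⟩|² = 1/2.
Joint probability = 1/6 × 1/2 = 0.083.

0.083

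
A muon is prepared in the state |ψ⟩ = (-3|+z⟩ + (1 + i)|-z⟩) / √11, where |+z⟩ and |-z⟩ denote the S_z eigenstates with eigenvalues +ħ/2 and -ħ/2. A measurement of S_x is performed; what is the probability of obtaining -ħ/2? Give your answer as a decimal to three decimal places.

0.773

|-x⟩ = (|+z⟩ - |-z⟩)/√2, so ⟨-x|ψ⟩ = (-4 - i) / (√2·√11).
P = |-4 - i|² / 22 = 17/22.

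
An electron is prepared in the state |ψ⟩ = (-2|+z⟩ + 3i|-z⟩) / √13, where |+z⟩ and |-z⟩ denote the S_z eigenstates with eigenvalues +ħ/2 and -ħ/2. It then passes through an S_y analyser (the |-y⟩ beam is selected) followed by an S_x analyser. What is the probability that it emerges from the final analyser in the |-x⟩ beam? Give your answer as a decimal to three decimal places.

First analyser (S_y): P(|-y⟩) = |⟨-y|ψ⟩|² = 25/26.
After stage 1 the state is |-y⟩; P(|-x⟩) = |⟨-x|-y⟩|² = 1/2.
Joint probability = 25/26 × 1/2 = 0.481.

0.481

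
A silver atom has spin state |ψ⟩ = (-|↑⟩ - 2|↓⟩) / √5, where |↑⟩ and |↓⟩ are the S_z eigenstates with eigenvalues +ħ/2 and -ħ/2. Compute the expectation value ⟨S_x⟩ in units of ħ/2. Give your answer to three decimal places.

0.800

⟨σ_x⟩ = 2 Re(a* b)/(|a|²+|b|²) with a = -1, b = -2.
a* b = 2, so ⟨σ_x⟩ = 4/5.
⟨S_x⟩ = (ħ/2)·⟨σ_x⟩.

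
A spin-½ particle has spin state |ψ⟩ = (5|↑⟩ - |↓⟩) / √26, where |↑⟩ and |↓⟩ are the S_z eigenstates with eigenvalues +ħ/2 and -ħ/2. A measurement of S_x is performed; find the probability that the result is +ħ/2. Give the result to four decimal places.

|+x⟩ = (|↑⟩ + |↓⟩)/√2, so ⟨+x|ψ⟩ = (4) / (√2·√26).
P = |4|² / 52 = 16/52.

0.3077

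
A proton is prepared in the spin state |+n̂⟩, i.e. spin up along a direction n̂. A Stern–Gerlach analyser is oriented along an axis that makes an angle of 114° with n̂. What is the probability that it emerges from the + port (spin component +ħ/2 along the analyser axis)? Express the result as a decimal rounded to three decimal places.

For spin-½, the probability of finding spin-up along an axis at angle θ to the initial spin direction is cos²(θ/2); spin-down is sin²(θ/2).
θ = 114°, so P = cos²(57°) ≈ 0.297.

0.297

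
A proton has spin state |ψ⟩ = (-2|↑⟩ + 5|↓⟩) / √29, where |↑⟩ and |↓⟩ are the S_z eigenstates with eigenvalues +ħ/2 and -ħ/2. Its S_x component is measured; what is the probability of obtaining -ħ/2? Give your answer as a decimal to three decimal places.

0.845

|-x⟩ = (|↑⟩ - |↓⟩)/√2, so ⟨-x|ψ⟩ = (-7) / (√2·√29).
P = |-7|² / 58 = 49/58.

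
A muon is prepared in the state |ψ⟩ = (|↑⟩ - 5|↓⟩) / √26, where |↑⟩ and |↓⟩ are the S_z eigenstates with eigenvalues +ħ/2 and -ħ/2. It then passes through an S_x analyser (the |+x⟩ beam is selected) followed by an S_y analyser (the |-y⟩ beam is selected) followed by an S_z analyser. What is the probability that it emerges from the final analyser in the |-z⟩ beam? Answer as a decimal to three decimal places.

0.077

First analyser (S_x): P(|+x⟩) = |⟨+x|ψ⟩|² = 16/52.
After stage 1 the state is |+x⟩; P(|-y⟩) = |⟨-y|+x⟩|² = 1/2.
After stage 2 the state is |-y⟩; P(|-z⟩) = |⟨-z|-y⟩|² = 1/2.
Joint probability = 16/52 × 1/2 × 1/2 = 0.077.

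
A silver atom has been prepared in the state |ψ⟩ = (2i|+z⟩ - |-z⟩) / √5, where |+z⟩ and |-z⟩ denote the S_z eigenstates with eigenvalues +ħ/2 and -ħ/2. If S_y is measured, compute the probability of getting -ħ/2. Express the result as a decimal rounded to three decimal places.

|-y⟩ = (|+z⟩ - i|-z⟩)/√2, so ⟨-y|ψ⟩ = (i) / (√2·√5).
P = |i|² / 10 = 1/10.

0.100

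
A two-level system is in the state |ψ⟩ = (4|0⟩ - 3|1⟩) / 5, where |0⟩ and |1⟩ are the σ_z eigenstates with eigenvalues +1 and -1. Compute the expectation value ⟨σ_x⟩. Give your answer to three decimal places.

⟨σ_x⟩ = 2 Re(a* b)/(|a|²+|b|²) with a = 4, b = -3.
a* b = -12, so ⟨σ_x⟩ = -24/25.

-0.960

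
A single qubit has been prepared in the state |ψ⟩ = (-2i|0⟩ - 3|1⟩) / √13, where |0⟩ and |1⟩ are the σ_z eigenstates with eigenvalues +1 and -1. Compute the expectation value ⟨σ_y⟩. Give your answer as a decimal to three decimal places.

⟨σ_y⟩ = 2 Im(a* b)/(|a|²+|b|²) with a = -2i, b = -3.
a* b = -6i, so ⟨σ_y⟩ = -12/13.

-0.923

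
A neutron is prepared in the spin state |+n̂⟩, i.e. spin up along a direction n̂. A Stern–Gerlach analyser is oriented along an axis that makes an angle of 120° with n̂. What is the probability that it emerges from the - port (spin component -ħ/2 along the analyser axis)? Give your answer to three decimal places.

0.750

For spin-½, the probability of finding spin-up along an axis at angle θ to the initial spin direction is cos²(θ/2); spin-down is sin²(θ/2).
θ = 120°, so P = sin²(60°) ≈ 0.750.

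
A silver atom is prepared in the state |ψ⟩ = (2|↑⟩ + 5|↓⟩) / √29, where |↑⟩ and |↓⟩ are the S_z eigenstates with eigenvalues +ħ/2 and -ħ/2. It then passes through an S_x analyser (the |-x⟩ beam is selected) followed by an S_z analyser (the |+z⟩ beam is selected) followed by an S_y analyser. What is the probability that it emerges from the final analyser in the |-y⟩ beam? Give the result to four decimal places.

0.0388

First analyser (S_x): P(|-x⟩) = |⟨-x|ψ⟩|² = 9/58.
After stage 1 the state is |-x⟩; P(|+z⟩) = |⟨+z|-x⟩|² = 1/2.
After stage 2 the state is |+z⟩; P(|-y⟩) = |⟨-y|+z⟩|² = 1/2.
Joint probability = 9/58 × 1/2 × 1/2 = 0.0388.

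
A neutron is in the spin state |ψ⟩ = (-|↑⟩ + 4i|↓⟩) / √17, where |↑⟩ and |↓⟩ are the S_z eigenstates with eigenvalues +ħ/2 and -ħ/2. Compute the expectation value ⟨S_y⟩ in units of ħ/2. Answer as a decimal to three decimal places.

-0.471

⟨σ_y⟩ = 2 Im(a* b)/(|a|²+|b|²) with a = -1, b = 4i.
a* b = -4i, so ⟨σ_y⟩ = -8/17.
⟨S_y⟩ = (ħ/2)·⟨σ_y⟩.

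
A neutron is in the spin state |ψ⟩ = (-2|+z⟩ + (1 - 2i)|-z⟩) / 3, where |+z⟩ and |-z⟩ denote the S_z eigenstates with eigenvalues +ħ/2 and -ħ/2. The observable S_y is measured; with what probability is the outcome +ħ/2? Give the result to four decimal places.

|+y⟩ = (|+z⟩ + i|-z⟩)/√2, so ⟨+y|ψ⟩ = (-4 - i) / (√2·3).
P = |-4 - i|² / 18 = 17/18.

0.9444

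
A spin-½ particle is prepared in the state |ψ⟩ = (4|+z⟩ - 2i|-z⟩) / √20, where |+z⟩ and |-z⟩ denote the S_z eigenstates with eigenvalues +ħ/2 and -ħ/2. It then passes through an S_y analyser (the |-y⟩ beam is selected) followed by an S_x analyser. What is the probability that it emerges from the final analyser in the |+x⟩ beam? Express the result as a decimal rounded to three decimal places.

First analyser (S_y): P(|-y⟩) = |⟨-y|ψ⟩|² = 36/40.
After stage 1 the state is |-y⟩; P(|+x⟩) = |⟨+x|-y⟩|² = 1/2.
Joint probability = 36/40 × 1/2 = 0.450.

0.450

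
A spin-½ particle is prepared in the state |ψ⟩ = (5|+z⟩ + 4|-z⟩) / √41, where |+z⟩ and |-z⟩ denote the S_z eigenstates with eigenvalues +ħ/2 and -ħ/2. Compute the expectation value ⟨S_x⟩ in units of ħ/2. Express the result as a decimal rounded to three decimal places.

0.976

⟨σ_x⟩ = 2 Re(a* b)/(|a|²+|b|²) with a = 5, b = 4.
a* b = 20, so ⟨σ_x⟩ = 40/41.
⟨S_x⟩ = (ħ/2)·⟨σ_x⟩.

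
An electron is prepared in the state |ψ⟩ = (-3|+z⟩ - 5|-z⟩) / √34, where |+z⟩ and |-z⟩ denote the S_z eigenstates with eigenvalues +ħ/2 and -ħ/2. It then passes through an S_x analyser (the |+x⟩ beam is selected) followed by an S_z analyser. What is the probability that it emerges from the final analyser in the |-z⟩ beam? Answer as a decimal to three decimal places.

First analyser (S_x): P(|+x⟩) = |⟨+x|ψ⟩|² = 64/68.
After stage 1 the state is |+x⟩; P(|-z⟩) = |⟨-z|+x⟩|² = 1/2.
Joint probability = 64/68 × 1/2 = 0.471.

0.471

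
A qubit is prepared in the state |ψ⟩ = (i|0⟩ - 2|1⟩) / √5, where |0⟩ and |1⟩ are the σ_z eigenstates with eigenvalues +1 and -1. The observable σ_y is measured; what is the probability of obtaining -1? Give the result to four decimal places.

0.1000

|-y⟩ = (|0⟩ - i|1⟩)/√2, so ⟨-y|ψ⟩ = (-i) / (√2·√5).
P = |-i|² / 10 = 1/10.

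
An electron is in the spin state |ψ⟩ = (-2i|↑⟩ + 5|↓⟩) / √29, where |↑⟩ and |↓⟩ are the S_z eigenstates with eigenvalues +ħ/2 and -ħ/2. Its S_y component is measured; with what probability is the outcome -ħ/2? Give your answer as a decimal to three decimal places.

|-y⟩ = (|↑⟩ - i|↓⟩)/√2, so ⟨-y|ψ⟩ = (3i) / (√2·√29).
P = |3i|² / 58 = 9/58.

0.155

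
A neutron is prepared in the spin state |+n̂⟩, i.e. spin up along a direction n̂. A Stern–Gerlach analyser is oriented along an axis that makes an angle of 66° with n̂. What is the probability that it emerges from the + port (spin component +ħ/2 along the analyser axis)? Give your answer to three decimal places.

0.703

For spin-½, the probability of finding spin-up along an axis at angle θ to the initial spin direction is cos²(θ/2); spin-down is sin²(θ/2).
θ = 66°, so P = cos²(33°) ≈ 0.703.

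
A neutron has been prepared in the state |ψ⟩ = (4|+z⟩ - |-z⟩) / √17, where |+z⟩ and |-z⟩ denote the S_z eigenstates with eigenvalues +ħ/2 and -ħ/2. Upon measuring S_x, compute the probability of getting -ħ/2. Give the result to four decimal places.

0.7353

|-x⟩ = (|+z⟩ - |-z⟩)/√2, so ⟨-x|ψ⟩ = (5) / (√2·√17).
P = |5|² / 34 = 25/34.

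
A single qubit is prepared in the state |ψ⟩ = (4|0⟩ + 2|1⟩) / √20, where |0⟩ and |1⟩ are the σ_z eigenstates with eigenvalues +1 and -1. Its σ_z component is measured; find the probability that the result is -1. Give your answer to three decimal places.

The -1 outcome corresponds to |1⟩. Its amplitude in |ψ⟩ is 2/√20.
P = |2|² / 20 = 4/20.

0.200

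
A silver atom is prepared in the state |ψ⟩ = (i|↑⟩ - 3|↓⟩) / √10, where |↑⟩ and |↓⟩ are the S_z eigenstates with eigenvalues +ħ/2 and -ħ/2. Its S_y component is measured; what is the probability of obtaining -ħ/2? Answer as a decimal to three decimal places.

|-y⟩ = (|↑⟩ - i|↓⟩)/√2, so ⟨-y|ψ⟩ = (-2i) / (√2·√10).
P = |-2i|² / 20 = 4/20.

0.200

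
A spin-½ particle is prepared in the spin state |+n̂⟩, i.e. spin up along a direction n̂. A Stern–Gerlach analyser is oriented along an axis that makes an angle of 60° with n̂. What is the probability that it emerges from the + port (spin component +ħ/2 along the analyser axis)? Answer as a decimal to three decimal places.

For spin-½, the probability of finding spin-up along an axis at angle θ to the initial spin direction is cos²(θ/2); spin-down is sin²(θ/2).
θ = 60°, so P = cos²(30°) ≈ 0.750.

0.750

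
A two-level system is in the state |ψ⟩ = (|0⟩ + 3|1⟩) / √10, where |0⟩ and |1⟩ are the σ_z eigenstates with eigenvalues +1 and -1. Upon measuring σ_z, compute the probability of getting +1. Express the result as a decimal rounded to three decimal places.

The +1 outcome corresponds to |0⟩. Its amplitude in |ψ⟩ is 1/√10.
P = |1|² / 10 = 1/10.

0.100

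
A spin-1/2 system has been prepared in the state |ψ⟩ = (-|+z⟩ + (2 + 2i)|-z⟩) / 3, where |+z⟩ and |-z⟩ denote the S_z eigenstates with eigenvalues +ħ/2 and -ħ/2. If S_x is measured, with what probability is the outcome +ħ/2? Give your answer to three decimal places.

|+x⟩ = (|+z⟩ + |-z⟩)/√2, so ⟨+x|ψ⟩ = (1 + 2i) / (√2·3).
P = |1 + 2i|² / 18 = 5/18.

0.278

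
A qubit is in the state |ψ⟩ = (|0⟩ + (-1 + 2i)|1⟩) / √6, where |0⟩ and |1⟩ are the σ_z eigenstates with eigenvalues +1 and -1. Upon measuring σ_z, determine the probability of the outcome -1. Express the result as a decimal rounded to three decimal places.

0.833

The -1 outcome corresponds to |1⟩. Its amplitude in |ψ⟩ is (-1 + 2i)/√6.
P = |-1 + 2i|² / 6 = 5/6.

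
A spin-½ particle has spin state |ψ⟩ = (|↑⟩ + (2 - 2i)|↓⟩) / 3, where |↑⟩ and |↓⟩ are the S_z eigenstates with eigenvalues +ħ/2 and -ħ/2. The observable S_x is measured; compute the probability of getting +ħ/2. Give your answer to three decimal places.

0.722

|+x⟩ = (|↑⟩ + |↓⟩)/√2, so ⟨+x|ψ⟩ = (3 - 2i) / (√2·3).
P = |3 - 2i|² / 18 = 13/18.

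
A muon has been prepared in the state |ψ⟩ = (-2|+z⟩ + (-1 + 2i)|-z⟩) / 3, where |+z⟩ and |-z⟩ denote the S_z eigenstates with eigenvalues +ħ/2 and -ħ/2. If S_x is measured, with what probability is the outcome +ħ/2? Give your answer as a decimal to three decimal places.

|+x⟩ = (|+z⟩ + |-z⟩)/√2, so ⟨+x|ψ⟩ = (-3 + 2i) / (√2·3).
P = |-3 + 2i|² / 18 = 13/18.

0.722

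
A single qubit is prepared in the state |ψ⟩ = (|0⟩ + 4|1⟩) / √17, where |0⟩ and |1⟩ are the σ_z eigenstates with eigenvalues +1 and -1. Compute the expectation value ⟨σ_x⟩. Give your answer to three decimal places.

⟨σ_x⟩ = 2 Re(a* b)/(|a|²+|b|²) with a = 1, b = 4.
a* b = 4, so ⟨σ_x⟩ = 8/17.

0.471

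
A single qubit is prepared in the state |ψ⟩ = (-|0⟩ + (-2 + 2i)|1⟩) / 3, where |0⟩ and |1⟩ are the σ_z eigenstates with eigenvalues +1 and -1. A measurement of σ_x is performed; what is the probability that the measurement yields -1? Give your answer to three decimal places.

|-x⟩ = (|0⟩ - |1⟩)/√2, so ⟨-x|ψ⟩ = (1 - 2i) / (√2·3).
P = |1 - 2i|² / 18 = 5/18.

0.278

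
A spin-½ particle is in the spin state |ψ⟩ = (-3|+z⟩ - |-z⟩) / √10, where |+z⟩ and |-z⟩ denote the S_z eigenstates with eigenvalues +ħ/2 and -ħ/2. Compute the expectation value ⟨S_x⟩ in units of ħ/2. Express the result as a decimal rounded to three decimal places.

0.600

⟨σ_x⟩ = 2 Re(a* b)/(|a|²+|b|²) with a = -3, b = -1.
a* b = 3, so ⟨σ_x⟩ = 6/10.
⟨S_x⟩ = (ħ/2)·⟨σ_x⟩.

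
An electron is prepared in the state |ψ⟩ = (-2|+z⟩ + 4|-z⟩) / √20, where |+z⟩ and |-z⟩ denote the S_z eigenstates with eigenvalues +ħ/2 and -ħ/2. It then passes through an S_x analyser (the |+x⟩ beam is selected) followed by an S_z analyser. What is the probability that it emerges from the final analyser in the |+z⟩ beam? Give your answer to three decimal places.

0.050

First analyser (S_x): P(|+x⟩) = |⟨+x|ψ⟩|² = 4/40.
After stage 1 the state is |+x⟩; P(|+z⟩) = |⟨+z|+x⟩|² = 1/2.
Joint probability = 4/40 × 1/2 = 0.050.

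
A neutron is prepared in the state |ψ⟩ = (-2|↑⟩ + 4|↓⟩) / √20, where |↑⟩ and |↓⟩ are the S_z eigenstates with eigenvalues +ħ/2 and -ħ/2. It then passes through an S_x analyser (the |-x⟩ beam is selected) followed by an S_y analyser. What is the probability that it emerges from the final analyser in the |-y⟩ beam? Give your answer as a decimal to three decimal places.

0.450

First analyser (S_x): P(|-x⟩) = |⟨-x|ψ⟩|² = 36/40.
After stage 1 the state is |-x⟩; P(|-y⟩) = |⟨-y|-x⟩|² = 1/2.
Joint probability = 36/40 × 1/2 = 0.450.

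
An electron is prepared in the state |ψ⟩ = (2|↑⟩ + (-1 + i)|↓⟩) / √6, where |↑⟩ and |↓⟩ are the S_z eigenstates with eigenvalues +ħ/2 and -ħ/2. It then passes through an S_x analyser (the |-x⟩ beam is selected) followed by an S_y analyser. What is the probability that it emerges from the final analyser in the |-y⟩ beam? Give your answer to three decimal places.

First analyser (S_x): P(|-x⟩) = |⟨-x|ψ⟩|² = 10/12.
After stage 1 the state is |-x⟩; P(|-y⟩) = |⟨-y|-x⟩|² = 1/2.
Joint probability = 10/12 × 1/2 = 0.417.

0.417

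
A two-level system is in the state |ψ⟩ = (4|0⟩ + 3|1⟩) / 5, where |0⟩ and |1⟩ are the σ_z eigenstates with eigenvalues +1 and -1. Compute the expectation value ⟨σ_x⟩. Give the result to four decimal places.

⟨σ_x⟩ = 2 Re(a* b)/(|a|²+|b|²) with a = 4, b = 3.
a* b = 12, so ⟨σ_x⟩ = 24/25.

0.9600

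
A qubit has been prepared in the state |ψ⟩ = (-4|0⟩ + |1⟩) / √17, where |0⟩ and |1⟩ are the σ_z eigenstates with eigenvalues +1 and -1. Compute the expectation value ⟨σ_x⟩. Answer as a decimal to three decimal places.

⟨σ_x⟩ = 2 Re(a* b)/(|a|²+|b|²) with a = -4, b = 1.
a* b = -4, so ⟨σ_x⟩ = -8/17.

-0.471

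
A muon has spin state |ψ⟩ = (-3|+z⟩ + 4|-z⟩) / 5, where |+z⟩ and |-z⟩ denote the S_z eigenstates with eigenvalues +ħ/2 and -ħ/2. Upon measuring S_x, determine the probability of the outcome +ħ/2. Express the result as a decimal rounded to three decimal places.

|+x⟩ = (|+z⟩ + |-z⟩)/√2, so ⟨+x|ψ⟩ = (1) / (√2·5).
P = |1|² / 50 = 1/50.

0.020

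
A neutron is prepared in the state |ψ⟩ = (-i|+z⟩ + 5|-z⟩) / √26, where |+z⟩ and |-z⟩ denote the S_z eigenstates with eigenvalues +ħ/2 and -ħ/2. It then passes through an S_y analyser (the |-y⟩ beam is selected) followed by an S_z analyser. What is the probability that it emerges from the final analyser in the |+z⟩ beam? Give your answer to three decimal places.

First analyser (S_y): P(|-y⟩) = |⟨-y|ψ⟩|² = 16/52.
After stage 1 the state is |-y⟩; P(|+z⟩) = |⟨+z|-y⟩|² = 1/2.
Joint probability = 16/52 × 1/2 = 0.154.

0.154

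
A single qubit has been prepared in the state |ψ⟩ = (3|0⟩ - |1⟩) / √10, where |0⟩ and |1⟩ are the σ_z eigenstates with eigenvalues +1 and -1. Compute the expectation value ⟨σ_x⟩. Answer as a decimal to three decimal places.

⟨σ_x⟩ = 2 Re(a* b)/(|a|²+|b|²) with a = 3, b = -1.
a* b = -3, so ⟨σ_x⟩ = -6/10.

-0.600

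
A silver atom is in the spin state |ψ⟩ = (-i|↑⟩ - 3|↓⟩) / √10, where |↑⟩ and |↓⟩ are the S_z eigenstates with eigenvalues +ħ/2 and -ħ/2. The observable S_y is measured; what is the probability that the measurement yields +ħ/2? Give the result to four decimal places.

0.2000

|+y⟩ = (|↑⟩ + i|↓⟩)/√2, so ⟨+y|ψ⟩ = (2i) / (√2·√10).
P = |2i|² / 20 = 4/20.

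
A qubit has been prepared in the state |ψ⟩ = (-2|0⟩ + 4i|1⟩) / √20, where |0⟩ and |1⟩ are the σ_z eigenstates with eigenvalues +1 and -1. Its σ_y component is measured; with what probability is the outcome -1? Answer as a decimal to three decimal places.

|-y⟩ = (|0⟩ - i|1⟩)/√2, so ⟨-y|ψ⟩ = (-6) / (√2·√20).
P = |-6|² / 40 = 36/40.

0.900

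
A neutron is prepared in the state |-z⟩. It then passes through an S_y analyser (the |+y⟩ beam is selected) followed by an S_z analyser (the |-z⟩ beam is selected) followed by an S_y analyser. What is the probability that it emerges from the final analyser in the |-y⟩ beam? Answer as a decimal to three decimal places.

0.125

First analyser (S_y): from |-z⟩, P(|+y⟩) = 1/2.
After stage 1 the state is |+y⟩; P(|-z⟩) = |⟨-z|+y⟩|² = 1/2.
After stage 2 the state is |-z⟩; P(|-y⟩) = |⟨-y|-z⟩|² = 1/2.
Joint probability = 1/2 × 1/2 × 1/2 = 0.125.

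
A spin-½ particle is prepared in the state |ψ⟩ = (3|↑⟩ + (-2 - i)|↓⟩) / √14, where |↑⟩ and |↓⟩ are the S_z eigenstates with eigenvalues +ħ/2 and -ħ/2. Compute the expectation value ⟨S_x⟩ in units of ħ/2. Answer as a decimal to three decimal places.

⟨σ_x⟩ = 2 Re(a* b)/(|a|²+|b|²) with a = 3, b = (-2 - i).
a* b = (-6 - 3i), so ⟨σ_x⟩ = -12/14.
⟨S_x⟩ = (ħ/2)·⟨σ_x⟩.

-0.857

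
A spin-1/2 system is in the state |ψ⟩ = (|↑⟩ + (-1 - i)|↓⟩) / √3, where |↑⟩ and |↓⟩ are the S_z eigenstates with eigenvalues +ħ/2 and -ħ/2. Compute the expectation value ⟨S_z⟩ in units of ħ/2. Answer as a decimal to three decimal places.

-0.333

⟨σ_z⟩ = |a|² - |b|² divided by |a|²+|b|², with a, b the |↑⟩, |↓⟩ amplitudes.
= (1 - 2)/3 = -1/3.
⟨S_z⟩ = (ħ/2)·⟨σ_z⟩.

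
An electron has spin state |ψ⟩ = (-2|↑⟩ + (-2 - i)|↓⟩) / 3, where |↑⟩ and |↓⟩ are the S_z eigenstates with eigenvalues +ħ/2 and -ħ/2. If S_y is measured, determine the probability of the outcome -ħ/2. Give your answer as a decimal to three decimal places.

0.278

|-y⟩ = (|↑⟩ - i|↓⟩)/√2, so ⟨-y|ψ⟩ = (-1 - 2i) / (√2·3).
P = |-1 - 2i|² / 18 = 5/18.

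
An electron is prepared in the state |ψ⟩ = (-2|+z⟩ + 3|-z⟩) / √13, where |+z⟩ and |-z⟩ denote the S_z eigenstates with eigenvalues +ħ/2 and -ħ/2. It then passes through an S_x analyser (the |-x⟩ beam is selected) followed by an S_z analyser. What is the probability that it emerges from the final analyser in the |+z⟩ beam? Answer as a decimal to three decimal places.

0.481

First analyser (S_x): P(|-x⟩) = |⟨-x|ψ⟩|² = 25/26.
After stage 1 the state is |-x⟩; P(|+z⟩) = |⟨+z|-x⟩|² = 1/2.
Joint probability = 25/26 × 1/2 = 0.481.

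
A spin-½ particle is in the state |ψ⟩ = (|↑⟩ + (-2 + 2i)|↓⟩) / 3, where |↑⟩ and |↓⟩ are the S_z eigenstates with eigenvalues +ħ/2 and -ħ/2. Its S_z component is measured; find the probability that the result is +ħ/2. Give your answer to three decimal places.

The +ħ/2 outcome corresponds to |↑⟩. Its amplitude in |ψ⟩ is 1/3.
P = |1|² / 9 = 1/9.

0.111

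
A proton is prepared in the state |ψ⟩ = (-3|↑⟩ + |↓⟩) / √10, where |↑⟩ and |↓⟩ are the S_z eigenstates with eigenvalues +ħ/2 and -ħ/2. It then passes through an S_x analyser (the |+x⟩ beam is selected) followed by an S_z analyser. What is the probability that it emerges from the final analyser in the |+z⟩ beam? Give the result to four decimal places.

First analyser (S_x): P(|+x⟩) = |⟨+x|ψ⟩|² = 4/20.
After stage 1 the state is |+x⟩; P(|+z⟩) = |⟨+z|+x⟩|² = 1/2.
Joint probability = 4/20 × 1/2 = 0.1000.

0.1000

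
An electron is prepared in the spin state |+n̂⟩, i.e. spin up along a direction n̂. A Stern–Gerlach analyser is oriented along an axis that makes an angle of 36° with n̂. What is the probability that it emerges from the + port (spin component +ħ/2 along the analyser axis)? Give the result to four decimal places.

0.9045

For spin-½, the probability of finding spin-up along an axis at angle θ to the initial spin direction is cos²(θ/2); spin-down is sin²(θ/2).
θ = 36°, so P = cos²(18°) ≈ 0.9045.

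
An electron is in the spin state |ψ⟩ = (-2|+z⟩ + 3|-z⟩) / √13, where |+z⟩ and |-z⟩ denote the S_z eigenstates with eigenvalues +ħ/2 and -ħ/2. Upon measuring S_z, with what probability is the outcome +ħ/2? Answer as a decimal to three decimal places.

The +ħ/2 outcome corresponds to |+z⟩. Its amplitude in |ψ⟩ is -2/√13.
P = |-2|² / 13 = 4/13.

0.308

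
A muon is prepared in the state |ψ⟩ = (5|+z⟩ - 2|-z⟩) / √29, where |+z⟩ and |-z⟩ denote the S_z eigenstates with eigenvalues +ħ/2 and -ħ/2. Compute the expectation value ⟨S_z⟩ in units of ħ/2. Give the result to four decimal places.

0.7241

⟨σ_z⟩ = |a|² - |b|² divided by |a|²+|b|², with a, b the |+z⟩, |-z⟩ amplitudes.
= (25 - 4)/29 = 21/29.
⟨S_z⟩ = (ħ/2)·⟨σ_z⟩.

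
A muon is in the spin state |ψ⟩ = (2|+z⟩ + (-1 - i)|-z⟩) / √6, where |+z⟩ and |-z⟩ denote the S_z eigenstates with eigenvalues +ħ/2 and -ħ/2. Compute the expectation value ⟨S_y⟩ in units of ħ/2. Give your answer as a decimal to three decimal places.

-0.667

⟨σ_y⟩ = 2 Im(a* b)/(|a|²+|b|²) with a = 2, b = (-1 - i).
a* b = (-2 - 2i), so ⟨σ_y⟩ = -4/6.
⟨S_y⟩ = (ħ/2)·⟨σ_y⟩.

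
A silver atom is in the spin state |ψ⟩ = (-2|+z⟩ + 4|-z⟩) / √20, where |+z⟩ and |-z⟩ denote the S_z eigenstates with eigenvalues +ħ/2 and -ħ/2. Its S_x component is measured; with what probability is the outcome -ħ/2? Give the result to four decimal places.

0.9000

|-x⟩ = (|+z⟩ - |-z⟩)/√2, so ⟨-x|ψ⟩ = (-6) / (√2·√20).
P = |-6|² / 40 = 36/40.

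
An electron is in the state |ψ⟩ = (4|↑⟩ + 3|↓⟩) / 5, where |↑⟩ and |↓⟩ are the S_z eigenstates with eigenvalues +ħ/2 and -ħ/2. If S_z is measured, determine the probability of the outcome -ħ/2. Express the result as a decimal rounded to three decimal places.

The -ħ/2 outcome corresponds to |↓⟩. Its amplitude in |ψ⟩ is 3/5.
P = |3|² / 25 = 9/25.

0.360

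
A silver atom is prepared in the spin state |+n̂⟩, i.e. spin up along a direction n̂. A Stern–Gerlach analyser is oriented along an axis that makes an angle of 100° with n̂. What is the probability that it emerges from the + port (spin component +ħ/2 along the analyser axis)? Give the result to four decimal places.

For spin-½, the probability of finding spin-up along an axis at angle θ to the initial spin direction is cos²(θ/2); spin-down is sin²(θ/2).
θ = 100°, so P = cos²(50°) ≈ 0.4132.

0.4132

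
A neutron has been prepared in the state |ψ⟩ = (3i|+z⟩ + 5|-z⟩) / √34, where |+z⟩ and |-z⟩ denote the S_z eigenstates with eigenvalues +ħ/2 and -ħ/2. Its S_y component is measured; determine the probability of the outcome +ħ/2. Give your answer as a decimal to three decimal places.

0.059

|+y⟩ = (|+z⟩ + i|-z⟩)/√2, so ⟨+y|ψ⟩ = (-2i) / (√2·√34).
P = |-2i|² / 68 = 4/68.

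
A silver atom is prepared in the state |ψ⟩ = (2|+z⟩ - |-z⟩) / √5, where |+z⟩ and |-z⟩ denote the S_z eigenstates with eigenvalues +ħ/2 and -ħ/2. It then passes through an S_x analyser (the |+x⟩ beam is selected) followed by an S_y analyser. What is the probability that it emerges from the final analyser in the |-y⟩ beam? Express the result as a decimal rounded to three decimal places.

First analyser (S_x): P(|+x⟩) = |⟨+x|ψ⟩|² = 1/10.
After stage 1 the state is |+x⟩; P(|-y⟩) = |⟨-y|+x⟩|² = 1/2.
Joint probability = 1/10 × 1/2 = 0.050.

0.050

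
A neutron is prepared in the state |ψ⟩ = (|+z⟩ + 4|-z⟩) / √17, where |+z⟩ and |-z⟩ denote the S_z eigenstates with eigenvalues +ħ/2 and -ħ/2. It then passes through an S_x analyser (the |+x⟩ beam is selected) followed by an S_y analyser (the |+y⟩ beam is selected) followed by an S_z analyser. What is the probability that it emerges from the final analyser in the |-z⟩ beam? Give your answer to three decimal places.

0.184

First analyser (S_x): P(|+x⟩) = |⟨+x|ψ⟩|² = 25/34.
After stage 1 the state is |+x⟩; P(|+y⟩) = |⟨+y|+x⟩|² = 1/2.
After stage 2 the state is |+y⟩; P(|-z⟩) = |⟨-z|+y⟩|² = 1/2.
Joint probability = 25/34 × 1/2 × 1/2 = 0.184.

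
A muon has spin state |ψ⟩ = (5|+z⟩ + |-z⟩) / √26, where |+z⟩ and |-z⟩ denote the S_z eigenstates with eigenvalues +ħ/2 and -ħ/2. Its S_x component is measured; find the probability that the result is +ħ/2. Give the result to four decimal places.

0.6923

|+x⟩ = (|+z⟩ + |-z⟩)/√2, so ⟨+x|ψ⟩ = (6) / (√2·√26).
P = |6|² / 52 = 36/52.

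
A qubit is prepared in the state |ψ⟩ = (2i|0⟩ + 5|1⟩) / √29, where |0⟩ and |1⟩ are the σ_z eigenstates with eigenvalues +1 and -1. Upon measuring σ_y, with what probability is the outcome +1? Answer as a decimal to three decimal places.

|+y⟩ = (|0⟩ + i|1⟩)/√2, so ⟨+y|ψ⟩ = (-3i) / (√2·√29).
P = |-3i|² / 58 = 9/58.

0.155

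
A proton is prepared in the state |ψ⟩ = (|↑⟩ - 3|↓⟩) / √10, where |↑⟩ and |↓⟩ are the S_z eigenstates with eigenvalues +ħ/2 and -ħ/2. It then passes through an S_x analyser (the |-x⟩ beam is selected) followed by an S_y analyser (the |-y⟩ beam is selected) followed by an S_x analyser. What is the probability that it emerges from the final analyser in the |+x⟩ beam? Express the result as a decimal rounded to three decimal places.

0.200

First analyser (S_x): P(|-x⟩) = |⟨-x|ψ⟩|² = 16/20.
After stage 1 the state is |-x⟩; P(|-y⟩) = |⟨-y|-x⟩|² = 1/2.
After stage 2 the state is |-y⟩; P(|+x⟩) = |⟨+x|-y⟩|² = 1/2.
Joint probability = 16/20 × 1/2 × 1/2 = 0.200.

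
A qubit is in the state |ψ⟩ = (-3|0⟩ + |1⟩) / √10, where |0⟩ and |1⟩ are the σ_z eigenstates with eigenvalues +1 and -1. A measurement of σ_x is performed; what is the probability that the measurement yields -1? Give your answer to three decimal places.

0.800

|-x⟩ = (|0⟩ - |1⟩)/√2, so ⟨-x|ψ⟩ = (-4) / (√2·√10).
P = |-4|² / 20 = 16/20.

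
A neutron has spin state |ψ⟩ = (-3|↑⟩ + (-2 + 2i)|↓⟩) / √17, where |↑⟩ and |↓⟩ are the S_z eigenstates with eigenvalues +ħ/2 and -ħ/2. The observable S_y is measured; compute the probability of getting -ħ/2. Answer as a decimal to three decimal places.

|-y⟩ = (|↑⟩ - i|↓⟩)/√2, so ⟨-y|ψ⟩ = (-5 - 2i) / (√2·√17).
P = |-5 - 2i|² / 34 = 29/34.

0.853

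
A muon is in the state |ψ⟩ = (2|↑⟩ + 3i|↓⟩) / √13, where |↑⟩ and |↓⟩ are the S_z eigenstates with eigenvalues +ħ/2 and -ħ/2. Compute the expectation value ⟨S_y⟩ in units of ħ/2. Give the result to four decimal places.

⟨σ_y⟩ = 2 Im(a* b)/(|a|²+|b|²) with a = 2, b = 3i.
a* b = 6i, so ⟨σ_y⟩ = 12/13.
⟨S_y⟩ = (ħ/2)·⟨σ_y⟩.

0.9231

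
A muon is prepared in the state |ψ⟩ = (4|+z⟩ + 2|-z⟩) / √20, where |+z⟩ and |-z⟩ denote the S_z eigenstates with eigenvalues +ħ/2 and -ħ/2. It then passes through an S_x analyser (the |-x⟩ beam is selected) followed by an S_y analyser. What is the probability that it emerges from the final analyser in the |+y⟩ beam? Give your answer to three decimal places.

0.050

First analyser (S_x): P(|-x⟩) = |⟨-x|ψ⟩|² = 4/40.
After stage 1 the state is |-x⟩; P(|+y⟩) = |⟨+y|-x⟩|² = 1/2.
Joint probability = 4/40 × 1/2 = 0.050.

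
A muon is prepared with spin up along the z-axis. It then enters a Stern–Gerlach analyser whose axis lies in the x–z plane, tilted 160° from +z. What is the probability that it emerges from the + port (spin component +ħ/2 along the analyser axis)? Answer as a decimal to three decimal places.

0.030

For spin-½, the probability of finding spin-up along an axis at angle θ to the initial spin direction is cos²(θ/2); spin-down is sin²(θ/2).
θ = 160°, so P = cos²(80°) ≈ 0.030.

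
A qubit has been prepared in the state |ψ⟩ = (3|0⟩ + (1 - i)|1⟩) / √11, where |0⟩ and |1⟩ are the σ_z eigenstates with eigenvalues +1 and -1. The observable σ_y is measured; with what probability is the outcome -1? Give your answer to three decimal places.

0.773

|-y⟩ = (|0⟩ - i|1⟩)/√2, so ⟨-y|ψ⟩ = (4 + i) / (√2·√11).
P = |4 + i|² / 22 = 17/22.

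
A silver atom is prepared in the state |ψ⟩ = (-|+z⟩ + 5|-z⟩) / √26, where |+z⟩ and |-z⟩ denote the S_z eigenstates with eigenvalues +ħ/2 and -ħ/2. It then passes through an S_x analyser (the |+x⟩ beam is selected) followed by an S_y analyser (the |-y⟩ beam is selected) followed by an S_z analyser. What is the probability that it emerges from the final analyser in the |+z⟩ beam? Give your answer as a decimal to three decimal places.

First analyser (S_x): P(|+x⟩) = |⟨+x|ψ⟩|² = 16/52.
After stage 1 the state is |+x⟩; P(|-y⟩) = |⟨-y|+x⟩|² = 1/2.
After stage 2 the state is |-y⟩; P(|+z⟩) = |⟨+z|-y⟩|² = 1/2.
Joint probability = 16/52 × 1/2 × 1/2 = 0.077.

0.077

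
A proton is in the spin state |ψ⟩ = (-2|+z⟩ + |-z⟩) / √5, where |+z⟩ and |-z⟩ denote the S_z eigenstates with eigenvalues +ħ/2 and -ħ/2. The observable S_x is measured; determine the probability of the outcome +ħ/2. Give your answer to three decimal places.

|+x⟩ = (|+z⟩ + |-z⟩)/√2, so ⟨+x|ψ⟩ = (-1) / (√2·√5).
P = |-1|² / 10 = 1/10.

0.100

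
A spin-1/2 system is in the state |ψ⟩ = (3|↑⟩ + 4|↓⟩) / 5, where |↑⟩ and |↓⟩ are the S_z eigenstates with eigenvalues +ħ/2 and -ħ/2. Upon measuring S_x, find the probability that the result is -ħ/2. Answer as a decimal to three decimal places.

0.020

|-x⟩ = (|↑⟩ - |↓⟩)/√2, so ⟨-x|ψ⟩ = (-1) / (√2·5).
P = |-1|² / 50 = 1/50.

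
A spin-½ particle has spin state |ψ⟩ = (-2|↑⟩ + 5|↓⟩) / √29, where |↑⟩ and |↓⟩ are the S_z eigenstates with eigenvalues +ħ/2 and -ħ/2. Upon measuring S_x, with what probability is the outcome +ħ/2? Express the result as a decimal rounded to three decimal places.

0.155

|+x⟩ = (|↑⟩ + |↓⟩)/√2, so ⟨+x|ψ⟩ = (3) / (√2·√29).
P = |3|² / 58 = 9/58.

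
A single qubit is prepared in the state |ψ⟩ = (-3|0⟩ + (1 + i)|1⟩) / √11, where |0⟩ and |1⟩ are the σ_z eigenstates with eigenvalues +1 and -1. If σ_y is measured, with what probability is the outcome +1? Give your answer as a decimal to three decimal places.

0.227

|+y⟩ = (|0⟩ + i|1⟩)/√2, so ⟨+y|ψ⟩ = (-2 - i) / (√2·√11).
P = |-2 - i|² / 22 = 5/22.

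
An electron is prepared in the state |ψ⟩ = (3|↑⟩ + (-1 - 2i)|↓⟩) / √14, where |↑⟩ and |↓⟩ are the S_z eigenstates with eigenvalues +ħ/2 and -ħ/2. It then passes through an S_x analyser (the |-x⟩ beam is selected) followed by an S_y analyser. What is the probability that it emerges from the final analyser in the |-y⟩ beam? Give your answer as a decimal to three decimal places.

0.357

First analyser (S_x): P(|-x⟩) = |⟨-x|ψ⟩|² = 20/28.
After stage 1 the state is |-x⟩; P(|-y⟩) = |⟨-y|-x⟩|² = 1/2.
Joint probability = 20/28 × 1/2 = 0.357.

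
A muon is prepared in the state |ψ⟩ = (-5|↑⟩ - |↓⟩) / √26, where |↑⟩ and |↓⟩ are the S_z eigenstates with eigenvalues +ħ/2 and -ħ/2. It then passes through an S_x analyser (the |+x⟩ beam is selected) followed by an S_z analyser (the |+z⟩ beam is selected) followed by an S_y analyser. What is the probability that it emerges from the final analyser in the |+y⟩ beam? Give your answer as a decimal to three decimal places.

First analyser (S_x): P(|+x⟩) = |⟨+x|ψ⟩|² = 36/52.
After stage 1 the state is |+x⟩; P(|+z⟩) = |⟨+z|+x⟩|² = 1/2.
After stage 2 the state is |+z⟩; P(|+y⟩) = |⟨+y|+z⟩|² = 1/2.
Joint probability = 36/52 × 1/2 × 1/2 = 0.173.

0.173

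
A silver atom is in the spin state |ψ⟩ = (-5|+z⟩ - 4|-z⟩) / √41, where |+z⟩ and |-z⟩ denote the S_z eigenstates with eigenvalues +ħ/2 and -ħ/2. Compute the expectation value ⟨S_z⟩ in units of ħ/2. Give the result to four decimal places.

⟨σ_z⟩ = |a|² - |b|² divided by |a|²+|b|², with a, b the |+z⟩, |-z⟩ amplitudes.
= (25 - 16)/41 = 9/41.
⟨S_z⟩ = (ħ/2)·⟨σ_z⟩.

0.2195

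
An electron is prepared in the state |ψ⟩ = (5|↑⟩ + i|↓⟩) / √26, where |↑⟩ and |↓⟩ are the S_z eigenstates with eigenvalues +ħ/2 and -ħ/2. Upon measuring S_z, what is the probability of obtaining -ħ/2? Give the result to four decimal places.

0.0385

The -ħ/2 outcome corresponds to |↓⟩. Its amplitude in |ψ⟩ is i/√26.
P = |i|² / 26 = 1/26.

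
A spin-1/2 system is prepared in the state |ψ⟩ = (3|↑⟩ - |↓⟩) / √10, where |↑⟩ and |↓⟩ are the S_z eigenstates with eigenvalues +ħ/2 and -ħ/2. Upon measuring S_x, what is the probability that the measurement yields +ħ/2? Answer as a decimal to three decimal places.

0.200

|+x⟩ = (|↑⟩ + |↓⟩)/√2, so ⟨+x|ψ⟩ = (2) / (√2·√10).
P = |2|² / 20 = 4/20.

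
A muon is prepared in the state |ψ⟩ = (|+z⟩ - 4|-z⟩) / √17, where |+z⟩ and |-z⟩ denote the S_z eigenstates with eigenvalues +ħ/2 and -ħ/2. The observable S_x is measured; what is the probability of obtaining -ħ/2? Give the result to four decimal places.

|-x⟩ = (|+z⟩ - |-z⟩)/√2, so ⟨-x|ψ⟩ = (5) / (√2·√17).
P = |5|² / 34 = 25/34.

0.7353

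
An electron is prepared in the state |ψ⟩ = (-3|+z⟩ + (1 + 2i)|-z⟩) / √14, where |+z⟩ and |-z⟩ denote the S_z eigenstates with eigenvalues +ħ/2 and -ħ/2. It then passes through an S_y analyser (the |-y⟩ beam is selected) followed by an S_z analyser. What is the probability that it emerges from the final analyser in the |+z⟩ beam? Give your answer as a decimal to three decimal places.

First analyser (S_y): P(|-y⟩) = |⟨-y|ψ⟩|² = 26/28.
After stage 1 the state is |-y⟩; P(|+z⟩) = |⟨+z|-y⟩|² = 1/2.
Joint probability = 26/28 × 1/2 = 0.464.

0.464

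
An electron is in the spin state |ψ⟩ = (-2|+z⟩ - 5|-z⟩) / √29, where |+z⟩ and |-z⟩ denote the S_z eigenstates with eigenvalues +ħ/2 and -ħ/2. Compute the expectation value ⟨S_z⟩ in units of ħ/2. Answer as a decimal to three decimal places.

-0.724

⟨σ_z⟩ = |a|² - |b|² divided by |a|²+|b|², with a, b the |+z⟩, |-z⟩ amplitudes.
= (4 - 25)/29 = -21/29.
⟨S_z⟩ = (ħ/2)·⟨σ_z⟩.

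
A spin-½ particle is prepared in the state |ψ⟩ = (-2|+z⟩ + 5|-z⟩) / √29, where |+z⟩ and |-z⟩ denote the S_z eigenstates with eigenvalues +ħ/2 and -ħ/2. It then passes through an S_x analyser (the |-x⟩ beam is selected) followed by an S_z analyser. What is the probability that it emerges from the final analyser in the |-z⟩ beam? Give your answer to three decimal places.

0.422

First analyser (S_x): P(|-x⟩) = |⟨-x|ψ⟩|² = 49/58.
After stage 1 the state is |-x⟩; P(|-z⟩) = |⟨-z|-x⟩|² = 1/2.
Joint probability = 49/58 × 1/2 = 0.422.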